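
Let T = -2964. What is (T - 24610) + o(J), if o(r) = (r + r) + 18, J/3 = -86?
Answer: -28072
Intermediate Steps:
J = -258 (J = 3*(-86) = -258)
o(r) = 18 + 2*r (o(r) = 2*r + 18 = 18 + 2*r)
(T - 24610) + o(J) = (-2964 - 24610) + (18 + 2*(-258)) = -27574 + (18 - 516) = -27574 - 498 = -28072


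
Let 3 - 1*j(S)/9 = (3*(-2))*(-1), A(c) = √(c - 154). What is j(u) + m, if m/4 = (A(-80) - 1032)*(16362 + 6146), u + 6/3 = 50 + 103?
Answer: -92913051 + 270096*I*√26 ≈ -9.2913e+7 + 1.3772e+6*I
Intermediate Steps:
A(c) = √(-154 + c)
u = 151 (u = -2 + (50 + 103) = -2 + 153 = 151)
j(S) = -27 (j(S) = 27 - 9*3*(-2)*(-1) = 27 - (-54)*(-1) = 27 - 9*6 = 27 - 54 = -27)
m = -92913024 + 270096*I*√26 (m = 4*((√(-154 - 80) - 1032)*(16362 + 6146)) = 4*((√(-234) - 1032)*22508) = 4*((3*I*√26 - 1032)*22508) = 4*((-1032 + 3*I*√26)*22508) = 4*(-23228256 + 67524*I*√26) = -92913024 + 270096*I*√26 ≈ -9.2913e+7 + 1.3772e+6*I)
j(u) + m = -27 + (-92913024 + 270096*I*√26) = -92913051 + 270096*I*√26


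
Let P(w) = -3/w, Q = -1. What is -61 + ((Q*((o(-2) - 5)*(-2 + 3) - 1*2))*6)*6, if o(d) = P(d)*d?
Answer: 299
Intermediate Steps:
o(d) = -3 (o(d) = (-3/d)*d = -3)
-61 + ((Q*((o(-2) - 5)*(-2 + 3) - 1*2))*6)*6 = -61 + (-((-3 - 5)*(-2 + 3) - 1*2)*6)*6 = -61 + (-(-8*1 - 2)*6)*6 = -61 + (-(-8 - 2)*6)*6 = -61 + (-1*(-10)*6)*6 = -61 + (10*6)*6 = -61 + 60*6 = -61 + 360 = 299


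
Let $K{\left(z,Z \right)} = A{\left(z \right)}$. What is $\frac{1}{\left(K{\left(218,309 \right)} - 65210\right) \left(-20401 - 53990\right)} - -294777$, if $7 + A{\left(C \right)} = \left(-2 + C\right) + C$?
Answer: $\frac{1420610587444882}{4819272153} \approx 2.9478 \cdot 10^{5}$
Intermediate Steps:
$A{\left(C \right)} = -9 + 2 C$ ($A{\left(C \right)} = -7 + \left(\left(-2 + C\right) + C\right) = -7 + \left(-2 + 2 C\right) = -9 + 2 C$)
$K{\left(z,Z \right)} = -9 + 2 z$
$\frac{1}{\left(K{\left(218,309 \right)} - 65210\right) \left(-20401 - 53990\right)} - -294777 = \frac{1}{\left(\left(-9 + 2 \cdot 218\right) - 65210\right) \left(-20401 - 53990\right)} - -294777 = \frac{1}{\left(\left(-9 + 436\right) - 65210\right) \left(-74391\right)} + 294777 = \frac{1}{\left(427 - 65210\right) \left(-74391\right)} + 294777 = \frac{1}{\left(-64783\right) \left(-74391\right)} + 294777 = \frac{1}{4819272153} + 294777 = \frac{1420610587444882}{4819272153}$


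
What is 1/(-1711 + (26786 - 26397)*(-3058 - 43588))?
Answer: -1/18147005 ≈ -5.5105e-8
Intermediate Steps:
1/(-1711 + (26786 - 26397)*(-3058 - 43588)) = 1/(-1711 + 389*(-46646)) = 1/(-1711 - 18145294) = 1/(-18147005) = -1/18147005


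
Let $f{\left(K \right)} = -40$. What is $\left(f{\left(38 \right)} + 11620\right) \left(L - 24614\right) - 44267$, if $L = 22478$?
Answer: $-24779147$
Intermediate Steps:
$\left(f{\left(38 \right)} + 11620\right) \left(L - 24614\right) - 44267 = \left(-40 + 11620\right) \left(22478 - 24614\right) - 44267 = 11580 \left(-2136\right) - 44267 = -24734880 - 44267 = -24779147$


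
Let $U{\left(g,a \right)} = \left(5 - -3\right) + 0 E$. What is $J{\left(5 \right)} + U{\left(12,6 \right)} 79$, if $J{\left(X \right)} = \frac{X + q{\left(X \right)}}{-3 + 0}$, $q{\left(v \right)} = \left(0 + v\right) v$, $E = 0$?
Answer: $622$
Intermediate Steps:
$q{\left(v \right)} = v^{2}$ ($q{\left(v \right)} = v v = v^{2}$)
$U{\left(g,a \right)} = 8$ ($U{\left(g,a \right)} = \left(5 - -3\right) + 0 \cdot 0 = \left(5 + 3\right) + 0 = 8 + 0 = 8$)
$J{\left(X \right)} = - \frac{X}{3} - \frac{X^{2}}{3}$ ($J{\left(X \right)} = \frac{X + X^{2}}{-3 + 0} = \frac{X + X^{2}}{-3} = \left(X + X^{2}\right) \left(- \frac{1}{3}\right) = - \frac{X}{3} - \frac{X^{2}}{3}$)
$J{\left(5 \right)} + U{\left(12,6 \right)} 79 = \frac{1}{3} \cdot 5 \left(-1 - 5\right) + 8 \cdot 79 = \frac{1}{3} \cdot 5 \left(-1 - 5\right) + 632 = \frac{1}{3} \cdot 5 \left(-6\right) + 632 = -10 + 632 = 622$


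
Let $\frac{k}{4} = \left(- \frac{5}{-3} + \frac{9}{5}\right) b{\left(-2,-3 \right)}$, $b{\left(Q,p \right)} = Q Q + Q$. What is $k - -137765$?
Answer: $\frac{2066891}{15} \approx 1.3779 \cdot 10^{5}$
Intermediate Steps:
$b{\left(Q,p \right)} = Q + Q^{2}$ ($b{\left(Q,p \right)} = Q^{2} + Q = Q + Q^{2}$)
$k = \frac{416}{15}$ ($k = 4 \left(- \frac{5}{-3} + \frac{9}{5}\right) \left(- 2 \left(1 - 2\right)\right) = 4 \left(\left(-5\right) \left(- \frac{1}{3}\right) + 9 \cdot \frac{1}{5}\right) \left(\left(-2\right) \left(-1\right)\right) = 4 \left(\frac{5}{3} + \frac{9}{5}\right) 2 = 4 \cdot \frac{52}{15} \cdot 2 = 4 \cdot \frac{104}{15} = \frac{416}{15} \approx 27.733$)
$k - -137765 = \frac{416}{15} - -137765 = \frac{416}{15} + 137765 = \frac{2066891}{15}$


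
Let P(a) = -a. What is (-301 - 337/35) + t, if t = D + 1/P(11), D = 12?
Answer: -115007/385 ≈ -298.72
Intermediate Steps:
t = 131/11 (t = 12 + 1/(-1*11) = 12 + 1/(-11) = 12 - 1/11 = 131/11 ≈ 11.909)
(-301 - 337/35) + t = (-301 - 337/35) + 131/11 = -10872/35 + 131/11 = -115007/385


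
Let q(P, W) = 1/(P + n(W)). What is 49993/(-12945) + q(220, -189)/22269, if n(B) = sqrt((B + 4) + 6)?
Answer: (-371098039*sqrt(179) + 81641564265*I)/(96090735*(sqrt(179) - 220*I)) ≈ -3.862 - 1.2456e-8*I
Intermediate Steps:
n(B) = sqrt(10 + B) (n(B) = sqrt((4 + B) + 6) = sqrt(10 + B))
q(P, W) = 1/(P + sqrt(10 + W))
49993/(-12945) + q(220, -189)/22269 = 49993/(-12945) + 1/((220 + sqrt(10 - 189))*22269) = 49993*(-1/12945) + (1/22269)/(220 + sqrt(-179)) = -49993/12945 + (1/22269)/(220 + I*sqrt(179)) = -49993/12945 + 1/(22269*(220 + I*sqrt(179)))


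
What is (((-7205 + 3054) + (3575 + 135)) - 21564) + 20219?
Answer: -1786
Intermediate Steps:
(((-7205 + 3054) + (3575 + 135)) - 21564) + 20219 = ((-4151 + 3710) - 21564) + 20219 = (-441 - 21564) + 20219 = -22005 + 20219 = -1786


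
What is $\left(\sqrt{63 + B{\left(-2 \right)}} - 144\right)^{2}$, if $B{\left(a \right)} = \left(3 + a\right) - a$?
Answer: $\left(144 - \sqrt{66}\right)^{2} \approx 18462.0$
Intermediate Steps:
$B{\left(a \right)} = 3$
$\left(\sqrt{63 + B{\left(-2 \right)}} - 144\right)^{2} = \left(\sqrt{63 + 3} - 144\right)^{2} = \left(\sqrt{66} - 144\right)^{2} = \left(-144 + \sqrt{66}\right)^{2}$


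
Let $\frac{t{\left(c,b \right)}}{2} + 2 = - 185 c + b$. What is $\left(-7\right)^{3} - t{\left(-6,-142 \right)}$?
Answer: $-2275$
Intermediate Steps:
$t{\left(c,b \right)} = -4 - 370 c + 2 b$ ($t{\left(c,b \right)} = -4 + 2 \left(- 185 c + b\right) = -4 + 2 \left(b - 185 c\right) = -4 + \left(- 370 c + 2 b\right) = -4 - 370 c + 2 b$)
$\left(-7\right)^{3} - t{\left(-6,-142 \right)} = \left(-7\right)^{3} - \left(-4 - -2220 + 2 \left(-142\right)\right) = -343 - \left(-4 + 2220 - 284\right) = -343 - 1932 = -2275$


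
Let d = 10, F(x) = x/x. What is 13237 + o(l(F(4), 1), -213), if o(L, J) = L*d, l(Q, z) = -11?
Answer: 13127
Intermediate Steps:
F(x) = 1
o(L, J) = 10*L (o(L, J) = L*10 = 10*L)
13237 + o(l(F(4), 1), -213) = 13237 + 10*(-11) = 13237 - 110 = 13127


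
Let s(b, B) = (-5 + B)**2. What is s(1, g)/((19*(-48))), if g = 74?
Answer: -1587/304 ≈ -5.2204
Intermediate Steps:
s(1, g)/((19*(-48))) = (-5 + 74)**2/((19*(-48))) = 69**2/(-912) = 4761*(-1/912) = -1587/304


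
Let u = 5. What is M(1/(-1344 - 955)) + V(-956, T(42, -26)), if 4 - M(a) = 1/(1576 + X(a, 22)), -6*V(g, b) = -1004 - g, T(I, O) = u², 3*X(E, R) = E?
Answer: 130429155/10869671 ≈ 11.999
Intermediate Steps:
X(E, R) = E/3
T(I, O) = 25 (T(I, O) = 5² = 25)
V(g, b) = 502/3 + g/6 (V(g, b) = -(-1004 - g)/6 = 502/3 + g/6)
M(a) = 4 - 1/(1576 + a/3)
M(1/(-1344 - 955)) + V(-956, T(42, -26)) = (18909 + 4/(-1344 - 955))/(4728 + 1/(-1344 - 955)) + (502/3 + (⅙)*(-956)) = (18909 + 4/(-2299))/(4728 + 1/(-2299)) + (502/3 - 478/3) = (18909 + 4*(-1/2299))/(4728 - 1/2299) + 8 = (18909 - 4/2299)/(10869671/2299) + 8 = (2299/10869671)*(43471787/2299) + 8 = 43471787/10869671 + 8 = 130429155/10869671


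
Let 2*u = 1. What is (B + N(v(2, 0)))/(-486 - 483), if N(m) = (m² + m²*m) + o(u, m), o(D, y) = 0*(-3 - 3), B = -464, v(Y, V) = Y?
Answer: 452/969 ≈ 0.46646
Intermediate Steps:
u = ½ (u = (½)*1 = ½ ≈ 0.50000)
o(D, y) = 0 (o(D, y) = 0*(-6) = 0)
N(m) = m² + m³ (N(m) = (m² + m²*m) + 0 = (m² + m³) + 0 = m² + m³)
(B + N(v(2, 0)))/(-486 - 483) = (-464 + 2²*(1 + 2))/(-486 - 483) = (-464 + 4*3)/(-969) = (-464 + 12)*(-1/969) = -452*(-1/969) = 452/969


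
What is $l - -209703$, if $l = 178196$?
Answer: $387899$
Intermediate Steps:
$l - -209703 = 178196 - -209703 = 178196 + 209703 = 387899$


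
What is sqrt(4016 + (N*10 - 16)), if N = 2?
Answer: 2*sqrt(1005) ≈ 63.403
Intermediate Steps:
sqrt(4016 + (N*10 - 16)) = sqrt(4016 + (2*10 - 16)) = sqrt(4016 + (20 - 16)) = sqrt(4016 + 4) = sqrt(4020) = 2*sqrt(1005)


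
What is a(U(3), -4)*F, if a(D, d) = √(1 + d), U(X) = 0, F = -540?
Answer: -540*I*√3 ≈ -935.31*I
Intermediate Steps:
a(U(3), -4)*F = √(1 - 4)*(-540) = √(-3)*(-540) = (I*√3)*(-540) = -540*I*√3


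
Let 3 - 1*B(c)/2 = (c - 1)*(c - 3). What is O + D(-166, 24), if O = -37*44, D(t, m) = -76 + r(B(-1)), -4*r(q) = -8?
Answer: -1702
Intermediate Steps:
B(c) = 6 - 2*(-1 + c)*(-3 + c) (B(c) = 6 - 2*(c - 1)*(c - 3) = 6 - 2*(-1 + c)*(-3 + c))
r(q) = 2 (r(q) = -1/4*(-8) = 2)
D(t, m) = -74 (D(t, m) = -76 + 2 = -74)
O = -1628
O + D(-166, 24) = -1628 - 74 = -1702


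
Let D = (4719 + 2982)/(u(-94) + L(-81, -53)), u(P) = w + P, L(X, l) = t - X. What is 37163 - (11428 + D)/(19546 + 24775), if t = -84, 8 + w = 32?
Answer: 120237570036/3235433 ≈ 37163.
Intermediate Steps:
w = 24 (w = -8 + 32 = 24)
L(X, l) = -84 - X
u(P) = 24 + P
D = -7701/73 (D = (4719 + 2982)/((24 - 94) + (-84 - 1*(-81))) = 7701/(-70 + (-84 + 81)) = 7701/(-70 - 3) = 7701/(-73) = 7701*(-1/73) = -7701/73 ≈ -105.49)
37163 - (11428 + D)/(19546 + 24775) = 37163 - (11428 - 7701/73)/(19546 + 24775) = 37163 - 826543/(73*44321) = 37163 - 1*826543/3235433 = 37163 - 826543/3235433 = 120237570036/3235433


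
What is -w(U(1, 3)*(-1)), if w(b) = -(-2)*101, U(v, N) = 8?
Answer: -202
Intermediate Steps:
w(b) = 202 (w(b) = -1*(-202) = 202)
-w(U(1, 3)*(-1)) = -1*202 = -202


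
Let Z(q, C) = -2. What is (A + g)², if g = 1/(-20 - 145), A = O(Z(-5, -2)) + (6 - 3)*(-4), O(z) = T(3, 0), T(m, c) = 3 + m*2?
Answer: 246016/27225 ≈ 9.0364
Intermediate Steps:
T(m, c) = 3 + 2*m
O(z) = 9 (O(z) = 3 + 2*3 = 3 + 6 = 9)
A = -3 (A = 9 + (6 - 3)*(-4) = 9 + 3*(-4) = 9 - 12 = -3)
g = -1/165 (g = 1/(-165) = -1/165 ≈ -0.0060606)
(A + g)² = (-3 - 1/165)² = (-496/165)² = 246016/27225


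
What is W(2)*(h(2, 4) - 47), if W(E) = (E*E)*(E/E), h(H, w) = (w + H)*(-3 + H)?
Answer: -212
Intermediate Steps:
h(H, w) = (-3 + H)*(H + w) (h(H, w) = (H + w)*(-3 + H) = (-3 + H)*(H + w))
W(E) = E² (W(E) = E²*1 = E²)
W(2)*(h(2, 4) - 47) = 2²*((2² - 3*2 - 3*4 + 2*4) - 47) = 4*((4 - 6 - 12 + 8) - 47) = 4*(-6 - 47) = 4*(-53) = -212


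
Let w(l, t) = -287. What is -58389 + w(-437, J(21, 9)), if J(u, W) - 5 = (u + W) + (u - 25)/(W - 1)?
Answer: -58676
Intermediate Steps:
J(u, W) = 5 + W + u + (-25 + u)/(-1 + W) (J(u, W) = 5 + ((u + W) + (u - 25)/(W - 1)) = 5 + ((W + u) + (-25 + u)/(-1 + W)) = 5 + (W + u + (-25 + u)/(-1 + W)) = 5 + W + u + (-25 + u)/(-1 + W))
-58389 + w(-437, J(21, 9)) = -58389 - 287 = -58676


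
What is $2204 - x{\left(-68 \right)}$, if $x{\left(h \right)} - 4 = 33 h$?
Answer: $4444$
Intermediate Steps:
$x{\left(h \right)} = 4 + 33 h$
$2204 - x{\left(-68 \right)} = 2204 - \left(4 + 33 \left(-68\right)\right) = 2204 - \left(4 - 2244\right) = 2204 - -2240 = 2204 + 2240 = 4444$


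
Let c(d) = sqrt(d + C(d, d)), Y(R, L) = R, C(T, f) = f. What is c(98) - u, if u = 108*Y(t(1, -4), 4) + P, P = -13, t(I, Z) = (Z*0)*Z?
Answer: 27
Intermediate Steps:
t(I, Z) = 0 (t(I, Z) = 0*Z = 0)
u = -13 (u = 108*0 - 13 = 0 - 13 = -13)
c(d) = sqrt(2)*sqrt(d) (c(d) = sqrt(d + d) = sqrt(2*d) = sqrt(2)*sqrt(d))
c(98) - u = sqrt(2)*sqrt(98) - 1*(-13) = sqrt(2)*(7*sqrt(2)) + 13 = 14 + 13 = 27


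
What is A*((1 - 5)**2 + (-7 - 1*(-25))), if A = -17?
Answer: -578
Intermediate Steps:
A*((1 - 5)**2 + (-7 - 1*(-25))) = -17*((1 - 5)**2 + (-7 - 1*(-25))) = -17*((-4)**2 + (-7 + 25)) = -17*(16 + 18) = -17*34 = -578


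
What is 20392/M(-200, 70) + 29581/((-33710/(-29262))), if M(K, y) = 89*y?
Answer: 269668528369/10500665 ≈ 25681.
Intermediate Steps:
20392/M(-200, 70) + 29581/((-33710/(-29262))) = 20392/((89*70)) + 29581/((-33710/(-29262))) = 20392/6230 + 29581/((-33710*(-1/29262))) = 20392*(1/6230) + 29581/(16855/14631) = 10196/3115 + 29581*(14631/16855) = 10196/3115 + 432799611/16855 = 269668528369/10500665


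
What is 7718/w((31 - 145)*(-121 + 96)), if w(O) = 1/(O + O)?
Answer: 43992600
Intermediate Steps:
w(O) = 1/(2*O)
7718/w((31 - 145)*(-121 + 96)) = 7718/((1/(2*(((31 - 145)*(-121 + 96)))))) = 7718/((1/(2*((-114*(-25)))))) = 7718/(((½)/2850)) = 7718/(((½)*(1/2850))) = 7718/(1/5700) = 7718*5700 = 43992600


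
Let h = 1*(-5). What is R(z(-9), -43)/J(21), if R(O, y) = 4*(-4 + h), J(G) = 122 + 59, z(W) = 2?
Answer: -36/181 ≈ -0.19889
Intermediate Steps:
h = -5
J(G) = 181
R(O, y) = -36 (R(O, y) = 4*(-4 - 5) = 4*(-9) = -36)
R(z(-9), -43)/J(21) = -36/181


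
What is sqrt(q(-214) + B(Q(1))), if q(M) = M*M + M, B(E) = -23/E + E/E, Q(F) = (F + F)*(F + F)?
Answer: sqrt(182309)/2 ≈ 213.49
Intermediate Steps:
Q(F) = 4*F**2 (Q(F) = (2*F)*(2*F) = 4*F**2)
B(E) = 1 - 23/E (B(E) = -23/E + 1 = 1 - 23/E)
q(M) = M + M**2 (q(M) = M**2 + M = M + M**2)
sqrt(q(-214) + B(Q(1))) = sqrt(-214*(1 - 214) + (-23 + 4*1**2)/((4*1**2))) = sqrt(-214*(-213) + (-23 + 4*1)/((4*1))) = sqrt(45582 + (-23 + 4)/4) = sqrt(45582 + (1/4)*(-19)) = sqrt(45582 - 19/4) = sqrt(182309/4) = sqrt(182309)/2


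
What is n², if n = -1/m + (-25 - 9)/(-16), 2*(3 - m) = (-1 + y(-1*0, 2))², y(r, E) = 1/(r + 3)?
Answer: 124609/40000 ≈ 3.1152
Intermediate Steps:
y(r, E) = 1/(3 + r)
m = 25/9 (m = 3 - (-1 + 1/(3 - 1*0))²/2 = 3 - (-1 + 1/(3 + 0))²/2 = 3 - (-1 + 1/3)²/2 = 3 - (-1 + ⅓)²/2 = 3 - (-⅔)²/2 = 3 - ½*4/9 = 3 - 2/9 = 25/9 ≈ 2.7778)
n = 353/200 (n = -1/25/9 + (-25 - 9)/(-16) = -1*9/25 - 34*(-1/16) = -9/25 + 17/8 = 353/200 ≈ 1.7650)
n² = (353/200)² = 124609/40000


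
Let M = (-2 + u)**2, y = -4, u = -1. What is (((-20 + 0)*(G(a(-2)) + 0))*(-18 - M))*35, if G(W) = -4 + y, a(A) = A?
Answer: -151200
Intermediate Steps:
M = 9 (M = (-2 - 1)**2 = (-3)**2 = 9)
G(W) = -8 (G(W) = -4 - 4 = -8)
(((-20 + 0)*(G(a(-2)) + 0))*(-18 - M))*35 = (((-20 + 0)*(-8 + 0))*(-18 - 1*9))*35 = ((-20*(-8))*(-18 - 9))*35 = (160*(-27))*35 = -4320*35 = -151200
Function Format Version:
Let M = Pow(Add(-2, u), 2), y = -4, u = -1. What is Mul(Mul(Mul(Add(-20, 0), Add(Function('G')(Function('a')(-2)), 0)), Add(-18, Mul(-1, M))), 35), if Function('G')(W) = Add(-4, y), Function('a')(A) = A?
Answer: -151200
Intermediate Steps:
M = 9 (M = Pow(Add(-2, -1), 2) = Pow(-3, 2) = 9)
Function('G')(W) = -8 (Function('G')(W) = Add(-4, -4) = -8)
Mul(Mul(Mul(Add(-20, 0), Add(Function('G')(Function('a')(-2)), 0)), Add(-18, Mul(-1, M))), 35) = Mul(Mul(Mul(Add(-20, 0), Add(-8, 0)), Add(-18, Mul(-1, 9))), 35) = Mul(Mul(Mul(-20, -8), Add(-18, -9)), 35) = Mul(Mul(160, -27), 35) = Mul(-4320, 35) = -151200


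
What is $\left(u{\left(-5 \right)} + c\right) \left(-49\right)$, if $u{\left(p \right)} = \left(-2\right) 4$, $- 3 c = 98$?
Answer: $\frac{5978}{3} \approx 1992.7$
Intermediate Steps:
$c = - \frac{98}{3}$ ($c = \left(- \frac{1}{3}\right) 98 = - \frac{98}{3} \approx -32.667$)
$u{\left(p \right)} = -8$
$\left(u{\left(-5 \right)} + c\right) \left(-49\right) = \left(-8 - \frac{98}{3}\right) \left(-49\right) = \left(- \frac{122}{3}\right) \left(-49\right) = \frac{5978}{3}$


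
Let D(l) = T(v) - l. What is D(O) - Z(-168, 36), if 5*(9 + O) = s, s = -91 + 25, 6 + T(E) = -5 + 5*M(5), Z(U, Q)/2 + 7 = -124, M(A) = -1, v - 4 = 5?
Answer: 1341/5 ≈ 268.20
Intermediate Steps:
v = 9 (v = 4 + 5 = 9)
Z(U, Q) = -262 (Z(U, Q) = -14 + 2*(-124) = -14 - 248 = -262)
T(E) = -16 (T(E) = -6 + (-5 + 5*(-1)) = -6 + (-5 - 5) = -6 - 10 = -16)
s = -66
O = -111/5 (O = -9 + (⅕)*(-66) = -9 - 66/5 = -111/5 ≈ -22.200)
D(l) = -16 - l
D(O) - Z(-168, 36) = (-16 - 1*(-111/5)) - 1*(-262) = (-16 + 111/5) + 262 = 31/5 + 262 = 1341/5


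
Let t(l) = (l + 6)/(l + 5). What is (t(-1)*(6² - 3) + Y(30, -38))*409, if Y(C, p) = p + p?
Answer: -56851/4 ≈ -14213.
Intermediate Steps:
Y(C, p) = 2*p
t(l) = (6 + l)/(5 + l)
(t(-1)*(6² - 3) + Y(30, -38))*409 = (((6 - 1)/(5 - 1))*(6² - 3) + 2*(-38))*409 = ((5/4)*(36 - 3) - 76)*409 = (((¼)*5)*33 - 76)*409 = ((5/4)*33 - 76)*409 = (165/4 - 76)*409 = -139/4*409 = -56851/4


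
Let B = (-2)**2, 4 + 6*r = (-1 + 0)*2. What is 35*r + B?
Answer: -31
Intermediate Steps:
r = -1 (r = -2/3 + ((-1 + 0)*2)/6 = -2/3 + (-1*2)/6 = -2/3 + (1/6)*(-2) = -2/3 - 1/3 = -1)
B = 4
35*r + B = 35*(-1) + 4 = -35 + 4 = -31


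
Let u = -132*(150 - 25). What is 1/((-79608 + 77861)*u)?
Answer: 1/28825500 ≈ 3.4691e-8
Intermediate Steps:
u = -16500 (u = -132*125 = -16500)
1/((-79608 + 77861)*u) = 1/((-79608 + 77861)*(-16500)) = -1/16500/(-1747) = -1/1747*(-1/16500) = 1/28825500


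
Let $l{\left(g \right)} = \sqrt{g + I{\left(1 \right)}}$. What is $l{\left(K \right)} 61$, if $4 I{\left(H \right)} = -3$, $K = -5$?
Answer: $\frac{61 i \sqrt{23}}{2} \approx 146.27 i$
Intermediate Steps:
$I{\left(H \right)} = - \frac{3}{4}$ ($I{\left(H \right)} = \frac{1}{4} \left(-3\right) = - \frac{3}{4}$)
$l{\left(g \right)} = \sqrt{- \frac{3}{4} + g}$ ($l{\left(g \right)} = \sqrt{g - \frac{3}{4}} = \sqrt{- \frac{3}{4} + g}$)
$l{\left(K \right)} 61 = \frac{\sqrt{-3 + 4 \left(-5\right)}}{2} \cdot 61 = \frac{\sqrt{-3 - 20}}{2} \cdot 61 = \frac{\sqrt{-23}}{2} \cdot 61 = \frac{i \sqrt{23}}{2} \cdot 61 = \frac{61 i \sqrt{23}}{2}$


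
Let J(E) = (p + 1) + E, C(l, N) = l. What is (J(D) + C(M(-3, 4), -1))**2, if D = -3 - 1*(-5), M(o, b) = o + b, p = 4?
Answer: 64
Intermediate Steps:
M(o, b) = b + o
D = 2 (D = -3 + 5 = 2)
J(E) = 5 + E (J(E) = (4 + 1) + E = 5 + E)
(J(D) + C(M(-3, 4), -1))**2 = ((5 + 2) + (4 - 3))**2 = (7 + 1)**2 = 8**2 = 64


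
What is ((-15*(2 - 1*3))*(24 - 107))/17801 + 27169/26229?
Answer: 64425752/66700347 ≈ 0.96590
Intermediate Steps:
((-15*(2 - 1*3))*(24 - 107))/17801 + 27169/26229 = (-15*(2 - 3)*(-83))*(1/17801) + 27169*(1/26229) = (-15*(-1)*(-83))*(1/17801) + 27169/26229 = (15*(-83))*(1/17801) + 27169/26229 = -1245*1/17801 + 27169/26229 = -1245/17801 + 27169/26229 = 64425752/66700347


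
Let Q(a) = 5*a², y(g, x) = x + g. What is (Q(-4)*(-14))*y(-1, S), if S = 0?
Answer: 1120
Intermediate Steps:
y(g, x) = g + x
(Q(-4)*(-14))*y(-1, S) = ((5*(-4)²)*(-14))*(-1 + 0) = ((5*16)*(-14))*(-1) = (80*(-14))*(-1) = -1120*(-1) = 1120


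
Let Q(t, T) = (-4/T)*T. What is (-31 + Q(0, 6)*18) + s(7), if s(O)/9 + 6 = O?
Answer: -94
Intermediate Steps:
s(O) = -54 + 9*O
Q(t, T) = -4
(-31 + Q(0, 6)*18) + s(7) = (-31 - 4*18) + (-54 + 9*7) = (-31 - 72) + (-54 + 63) = -103 + 9 = -94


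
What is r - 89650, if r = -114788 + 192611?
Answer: -11827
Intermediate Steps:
r = 77823
r - 89650 = 77823 - 89650 = -11827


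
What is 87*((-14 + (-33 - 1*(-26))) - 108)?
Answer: -11223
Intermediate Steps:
87*((-14 + (-33 - 1*(-26))) - 108) = 87*((-14 + (-33 + 26)) - 108) = 87*((-14 - 7) - 108) = 87*(-21 - 108) = 87*(-129) = -11223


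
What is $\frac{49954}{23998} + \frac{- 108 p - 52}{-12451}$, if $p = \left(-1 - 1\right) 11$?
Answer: $\frac{283102951}{149399549} \approx 1.8949$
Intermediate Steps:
$p = -22$ ($p = \left(-1 - 1\right) 11 = \left(-2\right) 11 = -22$)
$\frac{49954}{23998} + \frac{- 108 p - 52}{-12451} = \frac{49954}{23998} + \frac{\left(-108\right) \left(-22\right) - 52}{-12451} = 49954 \cdot \frac{1}{23998} + \left(2376 - 52\right) \left(- \frac{1}{12451}\right) = \frac{24977}{11999} + 2324 \left(- \frac{1}{12451}\right) = \frac{24977}{11999} - \frac{2324}{12451} = \frac{283102951}{149399549}$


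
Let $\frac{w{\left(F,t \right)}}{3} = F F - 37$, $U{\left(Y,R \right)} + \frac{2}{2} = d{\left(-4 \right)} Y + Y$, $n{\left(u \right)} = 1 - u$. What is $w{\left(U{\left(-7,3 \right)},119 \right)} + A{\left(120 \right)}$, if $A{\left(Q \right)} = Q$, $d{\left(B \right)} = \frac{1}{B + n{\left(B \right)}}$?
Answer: $684$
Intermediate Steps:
$d{\left(B \right)} = 1$ ($d{\left(B \right)} = \frac{1}{B - \left(-1 + B\right)} = 1^{-1} = 1$)
$U{\left(Y,R \right)} = -1 + 2 Y$ ($U{\left(Y,R \right)} = -1 + \left(1 Y + Y\right) = -1 + \left(Y + Y\right) = -1 + 2 Y$)
$w{\left(F,t \right)} = -111 + 3 F^{2}$ ($w{\left(F,t \right)} = 3 \left(F F - 37\right) = 3 \left(F^{2} - 37\right) = 3 \left(-37 + F^{2}\right) = -111 + 3 F^{2}$)
$w{\left(U{\left(-7,3 \right)},119 \right)} + A{\left(120 \right)} = \left(-111 + 3 \left(-1 + 2 \left(-7\right)\right)^{2}\right) + 120 = \left(-111 + 3 \left(-1 - 14\right)^{2}\right) + 120 = \left(-111 + 3 \left(-15\right)^{2}\right) + 120 = \left(-111 + 3 \cdot 225\right) + 120 = \left(-111 + 675\right) + 120 = 564 + 120 = 684$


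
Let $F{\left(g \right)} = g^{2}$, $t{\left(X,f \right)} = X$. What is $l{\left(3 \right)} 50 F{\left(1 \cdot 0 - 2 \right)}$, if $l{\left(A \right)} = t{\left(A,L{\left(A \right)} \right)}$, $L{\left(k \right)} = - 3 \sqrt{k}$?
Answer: $600$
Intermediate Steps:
$l{\left(A \right)} = A$
$l{\left(3 \right)} 50 F{\left(1 \cdot 0 - 2 \right)} = 3 \cdot 50 \left(1 \cdot 0 - 2\right)^{2} = 150 \left(0 - 2\right)^{2} = 150 \left(-2\right)^{2} = 150 \cdot 4 = 600$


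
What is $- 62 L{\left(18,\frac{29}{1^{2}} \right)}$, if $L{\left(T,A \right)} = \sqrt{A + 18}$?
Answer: $- 62 \sqrt{47} \approx -425.05$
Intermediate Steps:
$L{\left(T,A \right)} = \sqrt{18 + A}$
$- 62 L{\left(18,\frac{29}{1^{2}} \right)} = - 62 \sqrt{18 + \frac{29}{1^{2}}} = - 62 \sqrt{18 + \frac{29}{1}} = - 62 \sqrt{18 + 29 \cdot 1} = - 62 \sqrt{18 + 29} = - 62 \sqrt{47}$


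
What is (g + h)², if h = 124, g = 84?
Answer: 43264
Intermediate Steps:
(g + h)² = (84 + 124)² = 208² = 43264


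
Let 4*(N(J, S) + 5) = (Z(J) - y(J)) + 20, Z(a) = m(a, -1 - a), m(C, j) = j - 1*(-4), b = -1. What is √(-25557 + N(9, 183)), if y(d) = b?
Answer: I*√102233/2 ≈ 159.87*I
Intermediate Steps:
y(d) = -1
m(C, j) = 4 + j (m(C, j) = j + 4 = 4 + j)
Z(a) = 3 - a (Z(a) = 4 + (-1 - a) = 3 - a)
N(J, S) = 1 - J/4 (N(J, S) = -5 + (((3 - J) - 1*(-1)) + 20)/4 = -5 + (((3 - J) + 1) + 20)/4 = -5 + ((4 - J) + 20)/4 = -5 + (24 - J)/4 = -5 + (6 - J/4) = 1 - J/4)
√(-25557 + N(9, 183)) = √(-25557 + (1 - ¼*9)) = √(-25557 + (1 - 9/4)) = √(-25557 - 5/4) = √(-102233/4) = I*√102233/2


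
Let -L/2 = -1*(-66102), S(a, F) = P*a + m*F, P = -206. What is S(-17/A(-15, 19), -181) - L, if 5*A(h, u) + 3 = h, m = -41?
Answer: 1247870/9 ≈ 1.3865e+5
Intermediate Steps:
A(h, u) = -⅗ + h/5
S(a, F) = -206*a - 41*F
L = -132204 (L = -(-2)*(-66102) = -2*66102 = -132204)
S(-17/A(-15, 19), -181) - L = (-(-3502)/(-⅗ + (⅕)*(-15)) - 41*(-181)) - 1*(-132204) = (-(-3502)/(-⅗ - 3) + 7421) + 132204 = (-(-3502)/(-18/5) + 7421) + 132204 = (-(-3502)*(-5)/18 + 7421) + 132204 = (-206*85/18 + 7421) + 132204 = (-8755/9 + 7421) + 132204 = 58034/9 + 132204 = 1247870/9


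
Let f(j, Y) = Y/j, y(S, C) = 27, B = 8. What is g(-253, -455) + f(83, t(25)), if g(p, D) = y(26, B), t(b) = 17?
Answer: 2258/83 ≈ 27.205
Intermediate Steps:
g(p, D) = 27
g(-253, -455) + f(83, t(25)) = 27 + 17/83 = 2258/83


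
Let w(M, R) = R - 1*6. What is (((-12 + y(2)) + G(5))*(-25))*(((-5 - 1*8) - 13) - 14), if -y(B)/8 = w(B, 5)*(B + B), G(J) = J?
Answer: 25000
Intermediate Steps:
w(M, R) = -6 + R (w(M, R) = R - 6 = -6 + R)
y(B) = 16*B (y(B) = -8*(-6 + 5)*(B + B) = -(-8)*2*B = -(-16)*B = 16*B)
(((-12 + y(2)) + G(5))*(-25))*(((-5 - 1*8) - 13) - 14) = (((-12 + 16*2) + 5)*(-25))*(((-5 - 1*8) - 13) - 14) = (((-12 + 32) + 5)*(-25))*(((-5 - 8) - 13) - 14) = ((20 + 5)*(-25))*((-13 - 13) - 14) = (25*(-25))*(-26 - 14) = -625*(-40) = 25000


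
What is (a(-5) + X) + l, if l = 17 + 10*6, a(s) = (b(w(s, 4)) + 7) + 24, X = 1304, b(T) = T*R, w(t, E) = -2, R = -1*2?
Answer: 1416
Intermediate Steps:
R = -2
b(T) = -2*T (b(T) = T*(-2) = -2*T)
a(s) = 35 (a(s) = (-2*(-2) + 7) + 24 = (4 + 7) + 24 = 11 + 24 = 35)
l = 77 (l = 17 + 60 = 77)
(a(-5) + X) + l = (35 + 1304) + 77 = 1339 + 77 = 1416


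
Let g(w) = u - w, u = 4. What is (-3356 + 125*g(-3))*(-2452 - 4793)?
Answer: 17974845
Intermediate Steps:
g(w) = 4 - w
(-3356 + 125*g(-3))*(-2452 - 4793) = (-3356 + 125*(4 - 1*(-3)))*(-2452 - 4793) = (-3356 + 125*(4 + 3))*(-7245) = (-3356 + 125*7)*(-7245) = (-3356 + 875)*(-7245) = -2481*(-7245) = 17974845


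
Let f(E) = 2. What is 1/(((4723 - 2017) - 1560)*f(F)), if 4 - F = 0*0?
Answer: 1/2292 ≈ 0.00043630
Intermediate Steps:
F = 4 (F = 4 - 0*0 = 4 - 1*0 = 4 + 0 = 4)
1/(((4723 - 2017) - 1560)*f(F)) = 1/(((4723 - 2017) - 1560)*2) = 1/((2706 - 1560)*2) = 1/(1146*2) = 1/2292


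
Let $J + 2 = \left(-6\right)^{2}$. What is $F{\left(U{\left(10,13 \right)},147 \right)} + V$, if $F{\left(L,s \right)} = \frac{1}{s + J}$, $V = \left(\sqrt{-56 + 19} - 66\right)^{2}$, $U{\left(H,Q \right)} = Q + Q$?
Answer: $\frac{781740}{181} - 132 i \sqrt{37} \approx 4319.0 - 802.92 i$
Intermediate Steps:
$J = 34$ ($J = -2 + \left(-6\right)^{2} = -2 + 36 = 34$)
$U{\left(H,Q \right)} = 2 Q$
$V = \left(-66 + i \sqrt{37}\right)^{2}$ ($V = \left(\sqrt{-37} - 66\right)^{2} = \left(i \sqrt{37} - 66\right)^{2} = \left(-66 + i \sqrt{37}\right)^{2} \approx 4319.0 - 802.92 i$)
$F{\left(L,s \right)} = \frac{1}{34 + s}$ ($F{\left(L,s \right)} = \frac{1}{s + 34} = \frac{1}{34 + s}$)
$F{\left(U{\left(10,13 \right)},147 \right)} + V = \frac{1}{34 + 147} + \left(66 - i \sqrt{37}\right)^{2} = \frac{1}{181} + \left(66 - i \sqrt{37}\right)^{2}$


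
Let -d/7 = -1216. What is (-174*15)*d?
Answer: -22216320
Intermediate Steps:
d = 8512 (d = -7*(-1216) = 8512)
(-174*15)*d = -174*15*8512 = -2610*8512 = -22216320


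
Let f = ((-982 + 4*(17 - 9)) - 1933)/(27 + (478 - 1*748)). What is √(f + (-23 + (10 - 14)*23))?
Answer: I*√8354/9 ≈ 10.156*I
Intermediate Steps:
f = 961/81 (f = ((-982 + 4*8) - 1933)/(27 + (478 - 748)) = ((-982 + 32) - 1933)/(27 - 270) = (-950 - 1933)/(-243) = -2883*(-1/243) = 961/81 ≈ 11.864)
√(f + (-23 + (10 - 14)*23)) = √(961/81 + (-23 + (10 - 14)*23)) = √(961/81 + (-23 - 4*23)) = √(961/81 + (-23 - 92)) = √(961/81 - 115) = √(-8354/81) = I*√8354/9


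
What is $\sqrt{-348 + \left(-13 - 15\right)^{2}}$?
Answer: $2 \sqrt{109} \approx 20.881$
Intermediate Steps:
$\sqrt{-348 + \left(-13 - 15\right)^{2}} = \sqrt{-348 + \left(-28\right)^{2}} = \sqrt{-348 + 784} = \sqrt{436} = 2 \sqrt{109}$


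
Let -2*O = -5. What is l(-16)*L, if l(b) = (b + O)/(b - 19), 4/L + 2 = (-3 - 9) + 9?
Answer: -54/175 ≈ -0.30857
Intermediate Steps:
O = 5/2 (O = -1/2*(-5) = 5/2 ≈ 2.5000)
L = -4/5 (L = 4/(-2 + ((-3 - 9) + 9)) = 4/(-2 + (-12 + 9)) = 4/(-2 - 3) = 4/(-5) = 4*(-1/5) = -4/5 ≈ -0.80000)
l(b) = (5/2 + b)/(-19 + b) (l(b) = (b + 5/2)/(b - 19) = (5/2 + b)/(-19 + b))
l(-16)*L = ((5/2 - 16)/(-19 - 16))*(-4/5) = (-27/2/(-35))*(-4/5) = -1/35*(-27/2)*(-4/5) = (27/70)*(-4/5) = -54/175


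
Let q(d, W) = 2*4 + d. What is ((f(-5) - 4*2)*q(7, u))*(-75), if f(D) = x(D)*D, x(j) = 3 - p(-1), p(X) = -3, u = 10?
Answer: 42750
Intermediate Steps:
x(j) = 6 (x(j) = 3 - 1*(-3) = 3 + 3 = 6)
q(d, W) = 8 + d
f(D) = 6*D
((f(-5) - 4*2)*q(7, u))*(-75) = ((6*(-5) - 4*2)*(8 + 7))*(-75) = ((-30 - 8)*15)*(-75) = -38*15*(-75) = -570*(-75) = 42750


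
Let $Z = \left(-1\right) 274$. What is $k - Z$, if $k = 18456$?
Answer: $18730$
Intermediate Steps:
$Z = -274$
$k - Z = 18456 - -274 = 18456 + 274 = 18730$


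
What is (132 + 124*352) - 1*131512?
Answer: -87732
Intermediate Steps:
(132 + 124*352) - 1*131512 = (132 + 43648) - 131512 = 43780 - 131512 = -87732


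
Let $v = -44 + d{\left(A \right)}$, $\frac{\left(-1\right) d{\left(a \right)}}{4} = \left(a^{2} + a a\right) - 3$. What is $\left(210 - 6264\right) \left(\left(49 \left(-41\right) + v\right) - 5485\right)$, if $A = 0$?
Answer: $45562404$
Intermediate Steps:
$d{\left(a \right)} = 12 - 8 a^{2}$ ($d{\left(a \right)} = - 4 \left(\left(a^{2} + a a\right) - 3\right) = - 4 \left(\left(a^{2} + a^{2}\right) - 3\right) = - 4 \left(2 a^{2} - 3\right) = - 4 \left(-3 + 2 a^{2}\right) = 12 - 8 a^{2}$)
$v = -32$ ($v = -44 + \left(12 - 8 \cdot 0^{2}\right) = -44 + \left(12 - 0\right) = -44 + \left(12 + 0\right) = -44 + 12 = -32$)
$\left(210 - 6264\right) \left(\left(49 \left(-41\right) + v\right) - 5485\right) = \left(210 - 6264\right) \left(\left(49 \left(-41\right) - 32\right) - 5485\right) = - 6054 \left(\left(-2009 - 32\right) - 5485\right) = - 6054 \left(-2041 - 5485\right) = \left(-6054\right) \left(-7526\right) = 45562404$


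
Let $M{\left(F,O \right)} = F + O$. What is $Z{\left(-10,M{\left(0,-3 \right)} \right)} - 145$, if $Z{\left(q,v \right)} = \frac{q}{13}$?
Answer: $- \frac{1895}{13} \approx -145.77$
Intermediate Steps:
$Z{\left(q,v \right)} = \frac{q}{13}$ ($Z{\left(q,v \right)} = q \frac{1}{13} = \frac{q}{13}$)
$Z{\left(-10,M{\left(0,-3 \right)} \right)} - 145 = \frac{1}{13} \left(-10\right) - 145 = - \frac{10}{13} - 145 = - \frac{1895}{13}$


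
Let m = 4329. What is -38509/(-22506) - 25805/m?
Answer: -10616971/2498166 ≈ -4.2499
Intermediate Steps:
-38509/(-22506) - 25805/m = -38509/(-22506) - 25805/4329 = -38509*(-1/22506) - 25805*1/4329 = 38509/22506 - 1985/333 = -10616971/2498166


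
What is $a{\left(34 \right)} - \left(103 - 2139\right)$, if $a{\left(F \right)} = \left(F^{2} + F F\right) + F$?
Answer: $4382$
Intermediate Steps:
$a{\left(F \right)} = F + 2 F^{2}$ ($a{\left(F \right)} = \left(F^{2} + F^{2}\right) + F = 2 F^{2} + F = F + 2 F^{2}$)
$a{\left(34 \right)} - \left(103 - 2139\right) = 34 \left(1 + 2 \cdot 34\right) - \left(103 - 2139\right) = 34 \left(1 + 68\right) - -2036 = 34 \cdot 69 + 2036 = 2346 + 2036 = 4382$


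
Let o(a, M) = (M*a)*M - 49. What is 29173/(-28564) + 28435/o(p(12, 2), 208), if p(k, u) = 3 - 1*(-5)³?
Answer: -160740359199/158180091052 ≈ -1.0162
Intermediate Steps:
p(k, u) = 128 (p(k, u) = 3 - 1*(-125) = 3 + 125 = 128)
o(a, M) = -49 + a*M² (o(a, M) = a*M² - 49 = -49 + a*M²)
29173/(-28564) + 28435/o(p(12, 2), 208) = 29173/(-28564) + 28435/(-49 + 128*208²) = 29173*(-1/28564) + 28435/(-49 + 128*43264) = -29173/28564 + 28435/(-49 + 5537792) = -29173/28564 + 28435/5537743 = -160740359199/158180091052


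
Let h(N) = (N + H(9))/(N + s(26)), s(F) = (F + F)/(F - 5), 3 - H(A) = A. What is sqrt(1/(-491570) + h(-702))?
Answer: sqrt(527769412156998310)/722116330 ≈ 1.0060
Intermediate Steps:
H(A) = 3 - A
s(F) = 2*F/(-5 + F) (s(F) = (2*F)/(-5 + F) = 2*F/(-5 + F))
h(N) = (-6 + N)/(52/21 + N) (h(N) = (N + (3 - 1*9))/(N + 2*26/(-5 + 26)) = (N + (3 - 9))/(N + 2*26/21) = (N - 6)/(N + 2*26*(1/21)) = (-6 + N)/(N + 52/21) = (-6 + N)/(52/21 + N))
sqrt(1/(-491570) + h(-702)) = sqrt(1/(-491570) + 21*(-6 - 702)/(52 + 21*(-702))) = sqrt(-1/491570 + 21*(-708)/(52 - 14742)) = sqrt(-1/491570 + 21*(-708)/(-14690)) = sqrt(-1/491570 + 21*(-1/14690)*(-708)) = sqrt(-1/491570 + 7434/7345) = sqrt(730864807/722116330) = sqrt(527769412156998310)/722116330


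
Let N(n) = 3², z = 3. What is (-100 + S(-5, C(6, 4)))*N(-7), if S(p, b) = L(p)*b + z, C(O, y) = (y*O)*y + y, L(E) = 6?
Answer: 4527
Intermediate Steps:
C(O, y) = y + O*y² (C(O, y) = (O*y)*y + y = O*y² + y = y + O*y²)
N(n) = 9
S(p, b) = 3 + 6*b (S(p, b) = 6*b + 3 = 3 + 6*b)
(-100 + S(-5, C(6, 4)))*N(-7) = (-100 + (3 + 6*(4*(1 + 6*4))))*9 = (-100 + (3 + 6*(4*(1 + 24))))*9 = (-100 + (3 + 6*(4*25)))*9 = (-100 + (3 + 6*100))*9 = (-100 + (3 + 600))*9 = (-100 + 603)*9 = 503*9 = 4527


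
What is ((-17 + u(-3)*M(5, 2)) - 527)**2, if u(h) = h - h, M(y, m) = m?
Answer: 295936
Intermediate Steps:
u(h) = 0
((-17 + u(-3)*M(5, 2)) - 527)**2 = ((-17 + 0*2) - 527)**2 = ((-17 + 0) - 527)**2 = (-17 - 527)**2 = (-544)**2 = 295936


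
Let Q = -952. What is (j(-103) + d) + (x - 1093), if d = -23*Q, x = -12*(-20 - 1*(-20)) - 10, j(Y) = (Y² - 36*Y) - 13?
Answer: 35097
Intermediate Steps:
j(Y) = -13 + Y² - 36*Y
x = -10 (x = -12*(-20 + 20) - 10 = -12*0 - 10 = 0 - 10 = -10)
d = 21896 (d = -23*(-952) = 21896)
(j(-103) + d) + (x - 1093) = ((-13 + (-103)² - 36*(-103)) + 21896) + (-10 - 1093) = ((-13 + 10609 + 3708) + 21896) - 1103 = (14304 + 21896) - 1103 = 36200 - 1103 = 35097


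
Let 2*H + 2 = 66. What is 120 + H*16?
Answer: 632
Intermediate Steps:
H = 32 (H = -1 + (½)*66 = -1 + 33 = 32)
120 + H*16 = 120 + 32*16 = 120 + 512 = 632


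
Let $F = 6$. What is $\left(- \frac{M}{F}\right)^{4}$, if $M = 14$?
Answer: $\frac{2401}{81} \approx 29.642$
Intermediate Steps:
$\left(- \frac{M}{F}\right)^{4} = \left(- \frac{14}{6}\right)^{4} = \left(\left(-1\right) \frac{7}{3}\right)^{4} = \left(- \frac{7}{3}\right)^{4} = \frac{2401}{81}$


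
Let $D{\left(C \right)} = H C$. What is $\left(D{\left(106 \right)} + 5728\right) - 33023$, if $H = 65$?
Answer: $-20405$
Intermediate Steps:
$D{\left(C \right)} = 65 C$
$\left(D{\left(106 \right)} + 5728\right) - 33023 = \left(65 \cdot 106 + 5728\right) - 33023 = \left(6890 + 5728\right) - 33023 = 12618 - 33023 = -20405$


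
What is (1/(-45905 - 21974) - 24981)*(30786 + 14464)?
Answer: -76729759825000/67879 ≈ -1.1304e+9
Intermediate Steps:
(1/(-45905 - 21974) - 24981)*(30786 + 14464) = (1/(-67879) - 24981)*45250 = (-1/67879 - 24981)*45250 = -1695685300/67879*45250 = -76729759825000/67879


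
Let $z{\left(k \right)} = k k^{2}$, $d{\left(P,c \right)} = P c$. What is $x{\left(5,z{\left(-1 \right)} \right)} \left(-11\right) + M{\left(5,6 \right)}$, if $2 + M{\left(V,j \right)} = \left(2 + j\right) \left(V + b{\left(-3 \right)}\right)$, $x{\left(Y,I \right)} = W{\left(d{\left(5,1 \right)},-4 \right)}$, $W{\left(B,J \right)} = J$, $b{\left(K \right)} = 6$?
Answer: $130$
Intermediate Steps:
$z{\left(k \right)} = k^{3}$
$x{\left(Y,I \right)} = -4$
$M{\left(V,j \right)} = -2 + \left(2 + j\right) \left(6 + V\right)$ ($M{\left(V,j \right)} = -2 + \left(2 + j\right) \left(V + 6\right) = -2 + \left(2 + j\right) \left(6 + V\right)$)
$x{\left(5,z{\left(-1 \right)} \right)} \left(-11\right) + M{\left(5,6 \right)} = \left(-4\right) \left(-11\right) + \left(10 + 2 \cdot 5 + 6 \cdot 6 + 5 \cdot 6\right) = 44 + \left(10 + 10 + 36 + 30\right) = 44 + 86 = 130$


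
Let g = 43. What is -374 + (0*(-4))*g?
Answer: -374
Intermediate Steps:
-374 + (0*(-4))*g = -374 + (0*(-4))*43 = -374 + 0*43 = -374 + 0 = -374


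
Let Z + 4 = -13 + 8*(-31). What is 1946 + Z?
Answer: 1681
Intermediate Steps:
Z = -265 (Z = -4 + (-13 + 8*(-31)) = -4 + (-13 - 248) = -4 - 261 = -265)
1946 + Z = 1946 - 265 = 1681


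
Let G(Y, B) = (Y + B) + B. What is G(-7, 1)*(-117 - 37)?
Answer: 770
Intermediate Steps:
G(Y, B) = Y + 2*B (G(Y, B) = (B + Y) + B = Y + 2*B)
G(-7, 1)*(-117 - 37) = (-7 + 2*1)*(-117 - 37) = (-7 + 2)*(-154) = -5*(-154) = 770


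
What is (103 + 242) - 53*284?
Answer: -14707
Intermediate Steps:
(103 + 242) - 53*284 = 345 - 15052 = -14707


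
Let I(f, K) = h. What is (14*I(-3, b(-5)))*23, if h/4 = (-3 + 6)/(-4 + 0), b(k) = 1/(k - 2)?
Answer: -966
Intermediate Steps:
b(k) = 1/(-2 + k)
h = -3 (h = 4*((-3 + 6)/(-4 + 0)) = 4*(3/(-4)) = 4*(3*(-¼)) = 4*(-¾) = -3)
I(f, K) = -3
(14*I(-3, b(-5)))*23 = (14*(-3))*23 = -42*23 = -966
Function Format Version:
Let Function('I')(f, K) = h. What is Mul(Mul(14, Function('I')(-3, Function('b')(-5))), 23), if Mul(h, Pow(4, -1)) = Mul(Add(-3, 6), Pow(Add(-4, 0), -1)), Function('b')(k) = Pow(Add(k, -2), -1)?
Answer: -966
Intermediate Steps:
Function('b')(k) = Pow(Add(-2, k), -1)
h = -3 (h = Mul(4, Mul(Add(-3, 6), Pow(Add(-4, 0), -1))) = Mul(4, Mul(3, Pow(-4, -1))) = Mul(4, Mul(3, Rational(-1, 4))) = Mul(4, Rational(-3, 4)) = -3)
Function('I')(f, K) = -3
Mul(Mul(14, Function('I')(-3, Function('b')(-5))), 23) = Mul(Mul(14, -3), 23) = Mul(-42, 23) = -966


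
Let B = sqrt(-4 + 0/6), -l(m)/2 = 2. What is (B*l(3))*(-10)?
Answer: 80*I ≈ 80.0*I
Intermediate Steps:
l(m) = -4 (l(m) = -2*2 = -4)
B = 2*I (B = sqrt(-4 + 0*(1/6)) = sqrt(-4 + 0) = sqrt(-4) = 2*I ≈ 2.0*I)
(B*l(3))*(-10) = ((2*I)*(-4))*(-10) = -8*I*(-10) = 80*I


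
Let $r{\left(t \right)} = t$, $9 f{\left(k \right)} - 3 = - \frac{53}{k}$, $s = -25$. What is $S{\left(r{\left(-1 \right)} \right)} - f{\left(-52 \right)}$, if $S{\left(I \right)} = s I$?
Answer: $\frac{11491}{468} \approx 24.553$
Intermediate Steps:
$f{\left(k \right)} = \frac{1}{3} - \frac{53}{9 k}$ ($f{\left(k \right)} = \frac{1}{3} + \frac{\left(-53\right) \frac{1}{k}}{9} = \frac{1}{3} - \frac{53}{9 k}$)
$S{\left(I \right)} = - 25 I$
$S{\left(r{\left(-1 \right)} \right)} - f{\left(-52 \right)} = \left(-25\right) \left(-1\right) - \frac{-53 + 3 \left(-52\right)}{9 \left(-52\right)} = 25 - \frac{1}{9} \left(- \frac{1}{52}\right) \left(-53 - 156\right) = 25 - \frac{1}{9} \left(- \frac{1}{52}\right) \left(-209\right) = 25 - \frac{209}{468} = \frac{11491}{468}$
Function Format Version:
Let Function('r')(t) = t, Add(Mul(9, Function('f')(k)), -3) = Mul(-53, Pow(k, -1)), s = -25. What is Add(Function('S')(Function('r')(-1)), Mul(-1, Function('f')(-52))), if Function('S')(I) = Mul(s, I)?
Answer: Rational(11491, 468) ≈ 24.553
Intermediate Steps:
Function('f')(k) = Add(Rational(1, 3), Mul(Rational(-53, 9), Pow(k, -1))) (Function('f')(k) = Add(Rational(1, 3), Mul(Rational(1, 9), Mul(-53, Pow(k, -1)))) = Add(Rational(1, 3), Mul(Rational(-53, 9), Pow(k, -1))))
Function('S')(I) = Mul(-25, I)
Add(Function('S')(Function('r')(-1)), Mul(-1, Function('f')(-52))) = Add(Mul(-25, -1), Mul(-1, Mul(Rational(1, 9), Pow(-52, -1), Add(-53, Mul(3, -52))))) = Add(25, Mul(-1, Mul(Rational(1, 9), Rational(-1, 52), Add(-53, -156)))) = Add(25, Mul(-1, Mul(Rational(1, 9), Rational(-1, 52), -209))) = Add(25, Mul(-1, Rational(209, 468))) = Add(25, Rational(-209, 468)) = Rational(11491, 468)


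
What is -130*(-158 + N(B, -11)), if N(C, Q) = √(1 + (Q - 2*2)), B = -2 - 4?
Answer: 20540 - 130*I*√14 ≈ 20540.0 - 486.42*I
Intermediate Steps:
B = -6
N(C, Q) = √(-3 + Q) (N(C, Q) = √(1 + (Q - 4)) = √(1 + (-4 + Q)) = √(-3 + Q))
-130*(-158 + N(B, -11)) = -130*(-158 + √(-3 - 11)) = -130*(-158 + √(-14)) = -130*(-158 + I*√14) = 20540 - 130*I*√14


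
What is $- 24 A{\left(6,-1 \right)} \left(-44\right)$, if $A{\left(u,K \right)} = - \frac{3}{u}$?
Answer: $-528$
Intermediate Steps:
$- 24 A{\left(6,-1 \right)} \left(-44\right) = - 24 \left(- \frac{3}{6}\right) \left(-44\right) = - 24 \left(\left(-3\right) \frac{1}{6}\right) \left(-44\right) = \left(-24\right) \left(- \frac{1}{2}\right) \left(-44\right) = 12 \left(-44\right) = -528$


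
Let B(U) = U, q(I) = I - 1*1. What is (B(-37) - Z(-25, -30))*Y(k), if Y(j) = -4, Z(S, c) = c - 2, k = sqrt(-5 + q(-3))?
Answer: 20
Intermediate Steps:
q(I) = -1 + I (q(I) = I - 1 = -1 + I)
k = 3*I (k = sqrt(-5 + (-1 - 3)) = sqrt(-5 - 4) = sqrt(-9) = 3*I ≈ 3.0*I)
Z(S, c) = -2 + c
(B(-37) - Z(-25, -30))*Y(k) = (-37 - (-2 - 30))*(-4) = (-37 - 1*(-32))*(-4) = (-37 + 32)*(-4) = -5*(-4) = 20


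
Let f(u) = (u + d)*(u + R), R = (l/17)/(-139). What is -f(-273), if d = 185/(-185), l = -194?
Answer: -176703970/2363 ≈ -74780.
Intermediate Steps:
d = -1 (d = 185*(-1/185) = -1)
R = 194/2363 (R = -194/17/(-139) = -194*1/17*(-1/139) = -194/17*(-1/139) = 194/2363 ≈ 0.082099)
f(u) = (-1 + u)*(194/2363 + u) (f(u) = (u - 1)*(u + 194/2363) = (-1 + u)*(194/2363 + u))
-f(-273) = -(-194/2363 + (-273)² - 2169/2363*(-273)) = -(-194/2363 + 74529 + 592137/2363) = -1*176703970/2363 = -176703970/2363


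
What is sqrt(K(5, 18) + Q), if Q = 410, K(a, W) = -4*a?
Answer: sqrt(390) ≈ 19.748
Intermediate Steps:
sqrt(K(5, 18) + Q) = sqrt(-4*5 + 410) = sqrt(-20 + 410) = sqrt(390)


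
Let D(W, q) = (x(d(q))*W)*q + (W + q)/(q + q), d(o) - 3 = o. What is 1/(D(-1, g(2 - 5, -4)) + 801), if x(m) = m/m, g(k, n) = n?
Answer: 8/6445 ≈ 0.0012413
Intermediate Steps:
d(o) = 3 + o
x(m) = 1
D(W, q) = W*q + (W + q)/(2*q) (D(W, q) = (1*W)*q + (W + q)/(q + q) = W*q + (W + q)/((2*q)) = W*q + (W + q)*(1/(2*q)) = W*q + (W + q)/(2*q))
1/(D(-1, g(2 - 5, -4)) + 801) = 1/((½ - 1*(-4) + (½)*(-1)/(-4)) + 801) = 1/((½ + 4 + (½)*(-1)*(-¼)) + 801) = 1/((½ + 4 + ⅛) + 801) = 1/(37/8 + 801) = 1/(6445/8) = 8/6445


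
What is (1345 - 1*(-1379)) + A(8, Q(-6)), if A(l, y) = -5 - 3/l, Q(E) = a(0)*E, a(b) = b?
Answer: 21749/8 ≈ 2718.6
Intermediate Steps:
Q(E) = 0 (Q(E) = 0*E = 0)
A(l, y) = -5 - 3/l
(1345 - 1*(-1379)) + A(8, Q(-6)) = (1345 - 1*(-1379)) + (-5 - 3/8) = (1345 + 1379) + (-5 - 3*⅛) = 2724 + (-5 - 3/8) = 2724 - 43/8 = 21749/8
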